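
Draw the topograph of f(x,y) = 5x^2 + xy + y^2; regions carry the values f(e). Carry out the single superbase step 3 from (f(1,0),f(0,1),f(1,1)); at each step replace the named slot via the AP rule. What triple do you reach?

start (5,1,7) = (f(1,0),f(0,1),f(1,1))
replace slot 3: 2·(5+1) − 7 = 5 → (5,1,5)

5,1,5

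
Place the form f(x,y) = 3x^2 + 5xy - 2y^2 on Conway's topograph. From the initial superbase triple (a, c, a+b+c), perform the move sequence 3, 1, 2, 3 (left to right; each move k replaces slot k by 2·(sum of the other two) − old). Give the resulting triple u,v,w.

start (3,-2,6) = (f(1,0),f(0,1),f(1,1))
replace slot 3: 2·(3+(-2)) − 6 = -4 → (3,-2,-4)
replace slot 1: 2·((-2)+(-4)) − 3 = -15 → (-15,-2,-4)
replace slot 2: 2·((-15)+(-4)) − (-2) = -36 → (-15,-36,-4)
replace slot 3: 2·((-15)+(-36)) − (-4) = -98 → (-15,-36,-98)

-15,-36,-98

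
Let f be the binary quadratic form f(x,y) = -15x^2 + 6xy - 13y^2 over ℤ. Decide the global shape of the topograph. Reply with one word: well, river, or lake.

D = b²−4ac = 6² − 4·(-15)·(-13) = -744
D < 0 ⇒ definite ⇒ every region one sign ⇒ single well

well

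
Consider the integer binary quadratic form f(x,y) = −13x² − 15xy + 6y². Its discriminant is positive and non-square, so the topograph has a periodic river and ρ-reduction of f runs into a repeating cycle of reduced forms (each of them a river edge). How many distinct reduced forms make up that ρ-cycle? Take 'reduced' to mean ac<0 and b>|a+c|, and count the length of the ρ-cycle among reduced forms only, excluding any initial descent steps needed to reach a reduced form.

D = 537, ⌊√D⌋ = 23
descent: ρ → (6,15,-13)  [lands on river]
river: ρ → (-13,11,8)
river: ρ → (8,21,-3)
river: ρ → (-3,21,8)
river: ρ → (8,11,-13)
river: ρ → (-13,15,6)
river: ρ → (6,21,-4)
river: ρ → (-4,19,11)
river: ρ → (11,3,-12)
river: ρ → (-12,21,2)
river: ρ → (2,23,-1)
river: ρ → (-1,23,2)
river: ρ → (2,21,-12)
river: ρ → (-12,3,11)
river: ρ → (11,19,-4)
river: ρ → (-4,21,6)
ρ-cycle length = 16 (tail of 1 descent step not counted)

16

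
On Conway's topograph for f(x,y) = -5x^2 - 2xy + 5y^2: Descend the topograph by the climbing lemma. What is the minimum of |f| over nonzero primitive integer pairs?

descent: ρ → (5,2,-5)  [lands on river]
river: ρ → (-5,8,2)
river: ρ → (2,8,-5)
river: ρ → (-5,2,5)
river: ρ → (5,8,-2)
river: ρ → (-2,8,5)
closes: descent 1, river 6
min |a| on river = 2

2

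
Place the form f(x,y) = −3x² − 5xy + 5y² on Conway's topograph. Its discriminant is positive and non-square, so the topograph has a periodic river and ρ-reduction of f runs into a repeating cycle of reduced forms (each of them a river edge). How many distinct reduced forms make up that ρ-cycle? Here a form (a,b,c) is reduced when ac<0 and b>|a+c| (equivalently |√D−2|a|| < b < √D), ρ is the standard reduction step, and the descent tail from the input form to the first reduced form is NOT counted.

D = 85, ⌊√D⌋ = 9
descent: ρ → (5,5,-3)  [lands on river]
river: ρ → (-3,7,3)
river: ρ → (3,5,-5)
river: ρ → (-5,5,3)
river: ρ → (3,7,-3)
river: ρ → (-3,5,5)
ρ-cycle length = 6 (tail of 1 descent step not counted)

6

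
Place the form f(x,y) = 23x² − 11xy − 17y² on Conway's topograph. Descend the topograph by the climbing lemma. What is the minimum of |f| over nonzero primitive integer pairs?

descent: ρ → (-17,11,23)  [lands on river]
river: ρ → (23,35,-5)
river: ρ → (-5,35,23)
river: ρ → (23,11,-17)
river: ρ → (-17,23,17)
river: ρ → (17,11,-23)
river: ρ → (-23,35,5)
river: ρ → (5,35,-23)
river: ρ → (-23,11,17)
river: ρ → (17,23,-17)
closes: descent 1, river 10
min |a| on river = 5

5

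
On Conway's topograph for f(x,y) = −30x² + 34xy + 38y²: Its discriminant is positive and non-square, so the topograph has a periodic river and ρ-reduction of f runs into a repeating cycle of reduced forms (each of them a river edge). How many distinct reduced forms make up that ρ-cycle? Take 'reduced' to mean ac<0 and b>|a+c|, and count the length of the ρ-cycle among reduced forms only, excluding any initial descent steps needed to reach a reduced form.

D = 5716, ⌊√D⌋ = 75
river: ρ → (38,42,-26)
river: ρ → (-26,62,18)
river: ρ → (18,46,-50)
river: ρ → (-50,54,14)
river: ρ → (14,58,-42)
river: ρ → (-42,26,30)
river: ρ → (30,34,-38)
river: ρ → (-38,42,26)
river: ρ → (26,62,-18)
river: ρ → (-18,46,50)
river: ρ → (50,54,-14)
river: ρ → (-14,58,42)
river: ρ → (42,26,-30)
river: ρ → (-30,34,38)
ρ-cycle length = 14 (tail of 0 descent steps not counted)

14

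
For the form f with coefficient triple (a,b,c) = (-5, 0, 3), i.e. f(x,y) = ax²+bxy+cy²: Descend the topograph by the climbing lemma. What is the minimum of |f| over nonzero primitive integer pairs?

descent: ρ → (3,6,-2)  [lands on river]
river: ρ → (-2,6,3)
closes: descent 1, river 2
min |a| on river = 2

2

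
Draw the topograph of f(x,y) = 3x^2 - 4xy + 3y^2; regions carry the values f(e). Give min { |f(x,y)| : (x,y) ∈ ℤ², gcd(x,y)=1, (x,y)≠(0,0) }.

translate: b→2 (≡-4 mod 6), so (3,-4,3)→(3,2,2)
flip: (3,2,2)→(2,-2,3)
translate: b→2 (≡-2 mod 4), so (2,-2,3)→(2,2,3)
reduced (well bottom): (2,2,3) with a≤c, −a<b≤a
well minimum = a = 2

2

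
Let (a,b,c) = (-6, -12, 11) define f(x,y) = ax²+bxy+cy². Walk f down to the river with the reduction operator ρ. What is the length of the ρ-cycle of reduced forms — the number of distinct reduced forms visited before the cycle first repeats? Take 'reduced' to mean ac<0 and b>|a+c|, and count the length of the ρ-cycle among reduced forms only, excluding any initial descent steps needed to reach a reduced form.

D = 408, ⌊√D⌋ = 20
descent: ρ → (11,12,-6)  [lands on river]
river: ρ → (-6,12,11)
river: ρ → (11,10,-7)
river: ρ → (-7,18,3)
river: ρ → (3,18,-7)
river: ρ → (-7,10,11)
ρ-cycle length = 6 (tail of 1 descent step not counted)

6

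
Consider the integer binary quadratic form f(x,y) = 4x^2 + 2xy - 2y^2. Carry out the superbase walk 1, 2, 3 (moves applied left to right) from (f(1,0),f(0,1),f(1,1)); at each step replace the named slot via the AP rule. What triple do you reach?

start (4,-2,4) = (f(1,0),f(0,1),f(1,1))
replace slot 1: 2·((-2)+4) − 4 = 0 → (0,-2,4)
replace slot 2: 2·(0+4) − (-2) = 10 → (0,10,4)
replace slot 3: 2·(0+10) − 4 = 16 → (0,10,16)

0,10,16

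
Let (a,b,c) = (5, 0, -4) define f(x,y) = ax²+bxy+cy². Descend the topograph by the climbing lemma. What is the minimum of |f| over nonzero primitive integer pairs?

descent: ρ → (-4,8,1)  [lands on river]
river: ρ → (1,8,-4)
closes: descent 1, river 2
min |a| on river = 1

1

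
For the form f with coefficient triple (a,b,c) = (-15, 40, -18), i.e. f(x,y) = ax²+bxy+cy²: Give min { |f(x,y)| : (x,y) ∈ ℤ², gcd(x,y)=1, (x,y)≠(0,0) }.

descent: ρ → (-18,-4,7)
descent: ρ → (7,18,-7)  [lands on river]
river: ρ → (-7,10,15)
river: ρ → (15,20,-2)
river: ρ → (-2,20,15)
river: ρ → (15,10,-7)
river: ρ → (-7,18,7)
river: ρ → (7,10,-15)
river: ρ → (-15,20,2)
river: ρ → (2,20,-15)
river: ρ → (-15,10,7)
closes: descent 2, river 10
min |a| on river = 2

2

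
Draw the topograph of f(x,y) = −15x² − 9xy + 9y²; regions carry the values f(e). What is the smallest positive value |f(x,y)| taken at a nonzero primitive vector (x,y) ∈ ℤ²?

descent: ρ → (9,9,-15)  [lands on river]
river: ρ → (-15,21,3)
river: ρ → (3,21,-15)
river: ρ → (-15,9,9)
closes: descent 1, river 4
min |a| on river = 3

3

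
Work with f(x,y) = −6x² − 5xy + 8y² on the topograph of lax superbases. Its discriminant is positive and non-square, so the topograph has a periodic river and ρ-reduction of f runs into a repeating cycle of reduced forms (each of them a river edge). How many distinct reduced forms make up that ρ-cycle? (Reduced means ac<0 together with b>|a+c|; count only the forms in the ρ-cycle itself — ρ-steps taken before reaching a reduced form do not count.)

D = 217, ⌊√D⌋ = 14
descent: ρ → (8,5,-6)  [lands on river]
river: ρ → (-6,7,7)
river: ρ → (7,7,-6)
river: ρ → (-6,5,8)
river: ρ → (8,11,-3)
river: ρ → (-3,13,4)
river: ρ → (4,11,-6)
river: ρ → (-6,13,2)
river: ρ → (2,11,-12)
river: ρ → (-12,13,1)
river: ρ → (1,13,-12)
river: ρ → (-12,11,2)
river: ρ → (2,13,-6)
river: ρ → (-6,11,4)
river: ρ → (4,13,-3)
river: ρ → (-3,11,8)
ρ-cycle length = 16 (tail of 1 descent step not counted)

16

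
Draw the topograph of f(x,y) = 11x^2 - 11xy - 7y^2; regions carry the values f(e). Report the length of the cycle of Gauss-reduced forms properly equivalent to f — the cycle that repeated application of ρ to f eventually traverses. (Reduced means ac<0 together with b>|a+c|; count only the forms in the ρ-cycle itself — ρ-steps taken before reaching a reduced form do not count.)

D = 429, ⌊√D⌋ = 20
descent: ρ → (-7,11,11)  [lands on river]
river: ρ → (11,11,-7)
river: ρ → (-7,17,5)
river: ρ → (5,13,-13)
river: ρ → (-13,13,5)
river: ρ → (5,17,-7)
ρ-cycle length = 6 (tail of 1 descent step not counted)

6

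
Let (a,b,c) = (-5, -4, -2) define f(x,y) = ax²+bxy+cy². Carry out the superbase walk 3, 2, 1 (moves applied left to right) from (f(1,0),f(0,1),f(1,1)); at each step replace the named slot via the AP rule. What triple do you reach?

start (-5,-2,-11) = (f(1,0),f(0,1),f(1,1))
replace slot 3: 2·((-5)+(-2)) − (-11) = -3 → (-5,-2,-3)
replace slot 2: 2·((-5)+(-3)) − (-2) = -14 → (-5,-14,-3)
replace slot 1: 2·((-14)+(-3)) − (-5) = -29 → (-29,-14,-3)

-29,-14,-3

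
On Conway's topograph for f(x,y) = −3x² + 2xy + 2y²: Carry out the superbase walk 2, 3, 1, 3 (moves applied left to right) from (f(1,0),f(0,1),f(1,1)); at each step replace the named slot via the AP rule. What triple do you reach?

start (-3,2,1) = (f(1,0),f(0,1),f(1,1))
replace slot 2: 2·((-3)+1) − 2 = -6 → (-3,-6,1)
replace slot 3: 2·((-3)+(-6)) − 1 = -19 → (-3,-6,-19)
replace slot 1: 2·((-6)+(-19)) − (-3) = -47 → (-47,-6,-19)
replace slot 3: 2·((-47)+(-6)) − (-19) = -87 → (-47,-6,-87)

-47,-6,-87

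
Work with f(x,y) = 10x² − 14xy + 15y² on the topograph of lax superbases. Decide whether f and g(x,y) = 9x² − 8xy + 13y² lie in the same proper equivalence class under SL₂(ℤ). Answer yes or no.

D₁ = -404, D₂ = -404
f: translate: b→6 (≡-14 mod 20), so (10,-14,15)→(10,6,11)
f: reduced (well bottom): (10,6,11) with a≤c, −a<b≤a
g: reduced (well bottom): (9,-8,13) with a≤c, −a<b≤a
reduced forms (10, 6, 11) vs (9, -8, 13) ⇒ inequivalent

no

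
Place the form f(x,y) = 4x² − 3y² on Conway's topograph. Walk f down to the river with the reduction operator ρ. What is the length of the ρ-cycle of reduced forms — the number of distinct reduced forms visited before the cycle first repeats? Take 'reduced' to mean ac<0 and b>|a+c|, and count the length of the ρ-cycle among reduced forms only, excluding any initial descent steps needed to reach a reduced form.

D = 48, ⌊√D⌋ = 6
descent: ρ → (-3,6,1)  [lands on river]
river: ρ → (1,6,-3)
ρ-cycle length = 2 (tail of 1 descent step not counted)

2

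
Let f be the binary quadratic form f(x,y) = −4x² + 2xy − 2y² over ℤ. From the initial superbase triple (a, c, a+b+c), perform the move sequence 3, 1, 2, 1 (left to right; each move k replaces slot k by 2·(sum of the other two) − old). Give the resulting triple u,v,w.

start (-4,-2,-4) = (f(1,0),f(0,1),f(1,1))
replace slot 3: 2·((-4)+(-2)) − (-4) = -8 → (-4,-2,-8)
replace slot 1: 2·((-2)+(-8)) − (-4) = -16 → (-16,-2,-8)
replace slot 2: 2·((-16)+(-8)) − (-2) = -46 → (-16,-46,-8)
replace slot 1: 2·((-46)+(-8)) − (-16) = -92 → (-92,-46,-8)

-92,-46,-8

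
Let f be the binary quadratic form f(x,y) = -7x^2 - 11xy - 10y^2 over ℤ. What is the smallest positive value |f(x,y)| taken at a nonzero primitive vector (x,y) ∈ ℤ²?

translate: b→-3 (≡11 mod 14), so (7,11,10)→(7,-3,6)
flip: (7,-3,6)→(6,3,7)
reduced (well bottom): (6,3,7) with a≤c, −a<b≤a
well minimum |f| = |-6| = 6 (negative-definite)

6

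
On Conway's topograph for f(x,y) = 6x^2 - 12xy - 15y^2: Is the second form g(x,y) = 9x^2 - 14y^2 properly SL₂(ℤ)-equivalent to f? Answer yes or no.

D₁ = 504, D₂ = 504
river cycle of f (length 4): (-15, 12, 6), (6, 12, -15), (-15, 18, 3), (3, 18, -15)
river cycle of g (length 4): (9, 18, -5), (-5, 22, 1), (1, 22, -5), (-5, 18, 9)
cycles differ ⇒ inequivalent

no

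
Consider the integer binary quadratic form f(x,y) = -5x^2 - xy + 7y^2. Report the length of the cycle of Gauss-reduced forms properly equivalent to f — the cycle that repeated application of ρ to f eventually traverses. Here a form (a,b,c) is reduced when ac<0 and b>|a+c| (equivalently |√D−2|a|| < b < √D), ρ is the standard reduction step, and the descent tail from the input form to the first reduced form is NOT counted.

D = 141, ⌊√D⌋ = 11
descent: ρ → (7,1,-5)
descent: ρ → (-5,9,3)  [lands on river]
river: ρ → (3,9,-5)
river: ρ → (-5,11,1)
river: ρ → (1,11,-5)
ρ-cycle length = 4 (tail of 2 descent steps not counted)

4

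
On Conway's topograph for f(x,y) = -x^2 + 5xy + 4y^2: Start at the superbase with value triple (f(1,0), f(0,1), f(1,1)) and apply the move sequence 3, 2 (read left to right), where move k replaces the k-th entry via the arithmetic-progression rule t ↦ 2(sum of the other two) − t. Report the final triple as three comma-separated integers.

start (-1,4,8) = (f(1,0),f(0,1),f(1,1))
replace slot 3: 2·((-1)+4) − 8 = -2 → (-1,4,-2)
replace slot 2: 2·((-1)+(-2)) − 4 = -10 → (-1,-10,-2)

-1,-10,-2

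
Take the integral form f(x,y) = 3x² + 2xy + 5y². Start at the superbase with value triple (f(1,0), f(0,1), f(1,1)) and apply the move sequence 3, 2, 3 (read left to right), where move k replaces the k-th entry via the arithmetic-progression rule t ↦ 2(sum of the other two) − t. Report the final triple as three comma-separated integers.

start (3,5,10) = (f(1,0),f(0,1),f(1,1))
replace slot 3: 2·(3+5) − 10 = 6 → (3,5,6)
replace slot 2: 2·(3+6) − 5 = 13 → (3,13,6)
replace slot 3: 2·(3+13) − 6 = 26 → (3,13,26)

3,13,26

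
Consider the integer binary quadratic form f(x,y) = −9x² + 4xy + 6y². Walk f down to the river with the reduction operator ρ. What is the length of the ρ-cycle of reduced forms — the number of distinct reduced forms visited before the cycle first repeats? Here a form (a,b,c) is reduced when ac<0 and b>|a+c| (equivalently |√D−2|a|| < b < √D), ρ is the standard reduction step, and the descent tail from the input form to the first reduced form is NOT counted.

D = 232, ⌊√D⌋ = 15
river: ρ → (6,8,-7)
river: ρ → (-7,6,7)
river: ρ → (7,8,-6)
river: ρ → (-6,4,9)
river: ρ → (9,14,-1)
river: ρ → (-1,14,9)
river: ρ → (9,4,-6)
river: ρ → (-6,8,7)
river: ρ → (7,6,-7)
river: ρ → (-7,8,6)
river: ρ → (6,4,-9)
river: ρ → (-9,14,1)
river: ρ → (1,14,-9)
river: ρ → (-9,4,6)
ρ-cycle length = 14 (tail of 0 descent steps not counted)

14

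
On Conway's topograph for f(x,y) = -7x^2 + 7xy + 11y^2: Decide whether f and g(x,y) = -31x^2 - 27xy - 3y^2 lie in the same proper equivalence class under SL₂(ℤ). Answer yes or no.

D₁ = 357, D₂ = 357
river cycle of f (length 4): (11, 15, -3), (-3, 15, 11), (11, 7, -7), (-7, 7, 11)
river cycle of g (length 4): (-3, 15, 11), (11, 7, -7), (-7, 7, 11), (11, 15, -3)
cycles coincide ⇒ equivalent

yes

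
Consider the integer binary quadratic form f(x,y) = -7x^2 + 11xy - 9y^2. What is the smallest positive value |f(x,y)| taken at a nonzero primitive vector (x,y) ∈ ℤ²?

translate: b→3 (≡-11 mod 14), so (7,-11,9)→(7,3,5)
flip: (7,3,5)→(5,-3,7)
reduced (well bottom): (5,-3,7) with a≤c, −a<b≤a
well minimum |f| = |-5| = 5 (negative-definite)

5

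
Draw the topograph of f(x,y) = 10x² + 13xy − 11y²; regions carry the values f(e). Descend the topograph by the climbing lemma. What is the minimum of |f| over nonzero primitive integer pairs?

river: ρ → (-11,9,12)
river: ρ → (12,15,-8)
river: ρ → (-8,17,10)
river: ρ → (10,23,-2)
river: ρ → (-2,21,21)
river: ρ → (21,21,-2)
river: ρ → (-2,23,10)
river: ρ → (10,17,-8)
river: ρ → (-8,15,12)
river: ρ → (12,9,-11)
river: ρ → (-11,13,10)
river: ρ → (10,7,-14)
river: ρ → (-14,21,3)
river: ρ → (3,21,-14)
river: ρ → (-14,7,10)
river: ρ → (10,13,-11)
closes: descent 0, river 16
min |a| on river = 2

2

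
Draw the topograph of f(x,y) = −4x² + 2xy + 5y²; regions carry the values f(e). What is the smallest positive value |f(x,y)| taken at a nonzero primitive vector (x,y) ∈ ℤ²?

river: ρ → (5,8,-1)
river: ρ → (-1,8,5)
river: ρ → (5,2,-4)
river: ρ → (-4,6,3)
river: ρ → (3,6,-4)
river: ρ → (-4,2,5)
closes: descent 0, river 6
min |a| on river = 1

1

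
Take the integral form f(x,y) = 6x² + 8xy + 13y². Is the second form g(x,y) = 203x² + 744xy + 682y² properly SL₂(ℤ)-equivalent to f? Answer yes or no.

D₁ = -248, D₂ = -248
f: translate: b→-4 (≡8 mod 12), so (6,8,13)→(6,-4,11)
f: reduced (well bottom): (6,-4,11) with a≤c, −a<b≤a
g: translate: b→-68 (≡744 mod 406), so (203,744,682)→(203,-68,6)
g: flip: (203,-68,6)→(6,68,203)
g: translate: b→-4 (≡68 mod 12), so (6,68,203)→(6,-4,11)
g: reduced (well bottom): (6,-4,11) with a≤c, −a<b≤a
reduced forms (6, -4, 11) vs (6, -4, 11) ⇒ equivalent

yes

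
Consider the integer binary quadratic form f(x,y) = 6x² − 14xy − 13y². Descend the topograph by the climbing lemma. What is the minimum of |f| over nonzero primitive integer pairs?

descent: ρ → (-13,14,6)  [lands on river]
river: ρ → (6,22,-1)
river: ρ → (-1,22,6)
river: ρ → (6,14,-13)
river: ρ → (-13,12,7)
river: ρ → (7,16,-9)
river: ρ → (-9,20,3)
river: ρ → (3,22,-2)
river: ρ → (-2,22,3)
river: ρ → (3,20,-9)
river: ρ → (-9,16,7)
river: ρ → (7,12,-13)
closes: descent 1, river 12
min |a| on river = 1

1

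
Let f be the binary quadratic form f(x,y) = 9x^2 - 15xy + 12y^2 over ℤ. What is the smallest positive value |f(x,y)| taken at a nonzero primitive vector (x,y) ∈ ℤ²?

translate: b→3 (≡-15 mod 18), so (9,-15,12)→(9,3,6)
flip: (9,3,6)→(6,-3,9)
reduced (well bottom): (6,-3,9) with a≤c, −a<b≤a
well minimum = a = 6

6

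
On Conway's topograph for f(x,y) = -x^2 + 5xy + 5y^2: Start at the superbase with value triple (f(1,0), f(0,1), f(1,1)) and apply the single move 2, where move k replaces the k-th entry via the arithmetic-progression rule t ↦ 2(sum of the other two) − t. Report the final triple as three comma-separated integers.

start (-1,5,9) = (f(1,0),f(0,1),f(1,1))
replace slot 2: 2·((-1)+9) − 5 = 11 → (-1,11,9)

-1,11,9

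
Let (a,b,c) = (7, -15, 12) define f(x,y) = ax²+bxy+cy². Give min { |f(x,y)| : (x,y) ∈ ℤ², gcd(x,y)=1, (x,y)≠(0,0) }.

translate: b→-1 (≡-15 mod 14), so (7,-15,12)→(7,-1,4)
flip: (7,-1,4)→(4,1,7)
reduced (well bottom): (4,1,7) with a≤c, −a<b≤a
well minimum = a = 4

4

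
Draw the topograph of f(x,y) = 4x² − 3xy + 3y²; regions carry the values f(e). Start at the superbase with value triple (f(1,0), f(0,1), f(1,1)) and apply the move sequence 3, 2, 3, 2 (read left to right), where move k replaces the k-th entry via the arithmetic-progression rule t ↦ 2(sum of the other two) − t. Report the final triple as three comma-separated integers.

start (4,3,4) = (f(1,0),f(0,1),f(1,1))
replace slot 3: 2·(4+3) − 4 = 10 → (4,3,10)
replace slot 2: 2·(4+10) − 3 = 25 → (4,25,10)
replace slot 3: 2·(4+25) − 10 = 48 → (4,25,48)
replace slot 2: 2·(4+48) − 25 = 79 → (4,79,48)

4,79,48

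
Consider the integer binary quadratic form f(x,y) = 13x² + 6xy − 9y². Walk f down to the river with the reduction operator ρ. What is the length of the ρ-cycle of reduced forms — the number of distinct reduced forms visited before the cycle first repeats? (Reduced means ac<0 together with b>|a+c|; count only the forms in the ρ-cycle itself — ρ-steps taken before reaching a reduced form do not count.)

D = 504, ⌊√D⌋ = 22
river: ρ → (-9,12,10)
river: ρ → (10,8,-11)
river: ρ → (-11,14,7)
river: ρ → (7,14,-11)
river: ρ → (-11,8,10)
river: ρ → (10,12,-9)
river: ρ → (-9,6,13)
river: ρ → (13,20,-2)
river: ρ → (-2,20,13)
river: ρ → (13,6,-9)
ρ-cycle length = 10 (tail of 0 descent steps not counted)

10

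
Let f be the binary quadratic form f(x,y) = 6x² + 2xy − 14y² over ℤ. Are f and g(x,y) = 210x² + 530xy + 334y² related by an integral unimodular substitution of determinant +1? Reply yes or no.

D₁ = 340, D₂ = 340
river cycle of f (length 6): (6, 14, -6), (-6, 10, 10), (10, 10, -6), (-6, 14, 6), (6, 10, -10), (-10, 10, 6)
river cycle of g (length 6): (-6, 10, 10), (10, 10, -6), (-6, 14, 6), (6, 10, -10), (-10, 10, 6), (6, 14, -6)
cycles coincide ⇒ equivalent

yes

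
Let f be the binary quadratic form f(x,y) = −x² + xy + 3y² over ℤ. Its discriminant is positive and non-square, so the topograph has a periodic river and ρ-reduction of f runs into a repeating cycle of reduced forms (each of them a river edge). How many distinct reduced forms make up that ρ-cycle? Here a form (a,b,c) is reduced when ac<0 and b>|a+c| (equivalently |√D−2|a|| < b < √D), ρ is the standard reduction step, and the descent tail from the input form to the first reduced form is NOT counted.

D = 13, ⌊√D⌋ = 3
descent: ρ → (3,-1,-1)
descent: ρ → (-1,3,1)  [lands on river]
river: ρ → (1,3,-1)
ρ-cycle length = 2 (tail of 2 descent steps not counted)

2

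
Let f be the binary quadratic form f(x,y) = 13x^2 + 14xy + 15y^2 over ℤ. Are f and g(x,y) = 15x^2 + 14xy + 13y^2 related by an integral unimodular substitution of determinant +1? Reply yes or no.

D₁ = -584, D₂ = -584
f: translate: b→-12 (≡14 mod 26), so (13,14,15)→(13,-12,14)
f: reduced (well bottom): (13,-12,14) with a≤c, −a<b≤a
g: flip: (15,14,13)→(13,-14,15)
g: translate: b→12 (≡-14 mod 26), so (13,-14,15)→(13,12,14)
g: reduced (well bottom): (13,12,14) with a≤c, −a<b≤a
reduced forms (13, -12, 14) vs (13, 12, 14) ⇒ inequivalent

no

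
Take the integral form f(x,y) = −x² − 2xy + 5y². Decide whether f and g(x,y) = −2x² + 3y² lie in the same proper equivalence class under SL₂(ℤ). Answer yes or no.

D₁ = 24, D₂ = 24
river cycle of f (length 2): (-1, 4, 2), (2, 4, -1)
river cycle of g (length 2): (-2, 4, 1), (1, 4, -2)
cycles differ ⇒ inequivalent

no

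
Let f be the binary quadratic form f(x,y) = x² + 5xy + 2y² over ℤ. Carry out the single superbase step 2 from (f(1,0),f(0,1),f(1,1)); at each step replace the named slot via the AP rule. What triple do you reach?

start (1,2,8) = (f(1,0),f(0,1),f(1,1))
replace slot 2: 2·(1+8) − 2 = 16 → (1,16,8)

1,16,8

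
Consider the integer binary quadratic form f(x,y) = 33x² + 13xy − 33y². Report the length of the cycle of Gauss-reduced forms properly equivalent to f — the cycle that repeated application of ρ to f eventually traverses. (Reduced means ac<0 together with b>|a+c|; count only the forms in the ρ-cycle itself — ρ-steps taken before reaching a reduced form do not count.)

D = 4525, ⌊√D⌋ = 67
river: ρ → (-33,53,13)
river: ρ → (13,51,-37)
river: ρ → (-37,23,27)
river: ρ → (27,31,-33)
river: ρ → (-33,35,25)
river: ρ → (25,65,-3)
river: ρ → (-3,67,3)
river: ρ → (3,65,-25)
river: ρ → (-25,35,33)
river: ρ → (33,31,-27)
river: ρ → (-27,23,37)
river: ρ → (37,51,-13)
river: ρ → (-13,53,33)
river: ρ → (33,13,-33)
ρ-cycle length = 14 (tail of 0 descent steps not counted)

14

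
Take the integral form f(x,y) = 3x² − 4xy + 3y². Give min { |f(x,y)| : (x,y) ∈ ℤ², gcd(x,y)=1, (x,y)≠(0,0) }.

translate: b→2 (≡-4 mod 6), so (3,-4,3)→(3,2,2)
flip: (3,2,2)→(2,-2,3)
translate: b→2 (≡-2 mod 4), so (2,-2,3)→(2,2,3)
reduced (well bottom): (2,2,3) with a≤c, −a<b≤a
well minimum = a = 2

2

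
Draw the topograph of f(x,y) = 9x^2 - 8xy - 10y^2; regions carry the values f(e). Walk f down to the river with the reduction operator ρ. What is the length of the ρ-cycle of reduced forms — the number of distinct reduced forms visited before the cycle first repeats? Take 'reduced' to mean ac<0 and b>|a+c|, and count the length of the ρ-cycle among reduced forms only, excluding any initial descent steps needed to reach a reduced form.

D = 424, ⌊√D⌋ = 20
descent: ρ → (-10,8,9)  [lands on river]
river: ρ → (9,10,-9)
river: ρ → (-9,8,10)
river: ρ → (10,12,-7)
river: ρ → (-7,16,6)
river: ρ → (6,20,-1)
river: ρ → (-1,20,6)
river: ρ → (6,16,-7)
river: ρ → (-7,12,10)
river: ρ → (10,8,-9)
river: ρ → (-9,10,9)
river: ρ → (9,8,-10)
river: ρ → (-10,12,7)
river: ρ → (7,16,-6)
river: ρ → (-6,20,1)
river: ρ → (1,20,-6)
river: ρ → (-6,16,7)
river: ρ → (7,12,-10)
ρ-cycle length = 18 (tail of 1 descent step not counted)

18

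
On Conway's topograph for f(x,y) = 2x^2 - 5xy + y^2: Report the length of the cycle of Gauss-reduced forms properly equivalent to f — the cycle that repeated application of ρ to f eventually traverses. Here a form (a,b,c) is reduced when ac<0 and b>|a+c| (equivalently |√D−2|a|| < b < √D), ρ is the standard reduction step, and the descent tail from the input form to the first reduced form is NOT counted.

D = 17, ⌊√D⌋ = 4
descent: ρ → (1,3,-2)  [lands on river]
river: ρ → (-2,1,2)
river: ρ → (2,3,-1)
river: ρ → (-1,3,2)
river: ρ → (2,1,-2)
river: ρ → (-2,3,1)
ρ-cycle length = 6 (tail of 1 descent step not counted)

6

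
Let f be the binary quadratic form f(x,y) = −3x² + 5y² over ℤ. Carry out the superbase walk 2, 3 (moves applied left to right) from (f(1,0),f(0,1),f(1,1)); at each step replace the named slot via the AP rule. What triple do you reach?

start (-3,5,2) = (f(1,0),f(0,1),f(1,1))
replace slot 2: 2·((-3)+2) − 5 = -7 → (-3,-7,2)
replace slot 3: 2·((-3)+(-7)) − 2 = -22 → (-3,-7,-22)

-3,-7,-22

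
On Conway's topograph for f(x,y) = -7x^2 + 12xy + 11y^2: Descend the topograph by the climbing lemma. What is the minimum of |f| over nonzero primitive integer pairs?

river: ρ → (11,10,-8)
river: ρ → (-8,6,13)
river: ρ → (13,20,-1)
river: ρ → (-1,20,13)
river: ρ → (13,6,-8)
river: ρ → (-8,10,11)
river: ρ → (11,12,-7)
river: ρ → (-7,16,7)
river: ρ → (7,12,-11)
river: ρ → (-11,10,8)
river: ρ → (8,6,-13)
river: ρ → (-13,20,1)
river: ρ → (1,20,-13)
river: ρ → (-13,6,8)
river: ρ → (8,10,-11)
river: ρ → (-11,12,7)
river: ρ → (7,16,-7)
river: ρ → (-7,12,11)
closes: descent 0, river 18
min |a| on river = 1

1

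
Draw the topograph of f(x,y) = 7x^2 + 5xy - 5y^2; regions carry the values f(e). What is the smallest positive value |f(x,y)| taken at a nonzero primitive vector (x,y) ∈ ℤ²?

river: ρ → (-5,5,7)
river: ρ → (7,9,-3)
river: ρ → (-3,9,7)
river: ρ → (7,5,-5)
closes: descent 0, river 4
min |a| on river = 3

3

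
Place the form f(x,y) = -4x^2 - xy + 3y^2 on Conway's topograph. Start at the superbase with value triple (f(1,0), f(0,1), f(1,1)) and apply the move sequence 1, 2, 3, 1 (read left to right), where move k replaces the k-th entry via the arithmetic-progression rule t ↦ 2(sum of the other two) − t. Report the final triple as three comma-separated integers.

start (-4,3,-2) = (f(1,0),f(0,1),f(1,1))
replace slot 1: 2·(3+(-2)) − (-4) = 6 → (6,3,-2)
replace slot 2: 2·(6+(-2)) − 3 = 5 → (6,5,-2)
replace slot 3: 2·(6+5) − (-2) = 24 → (6,5,24)
replace slot 1: 2·(5+24) − 6 = 52 → (52,5,24)

52,5,24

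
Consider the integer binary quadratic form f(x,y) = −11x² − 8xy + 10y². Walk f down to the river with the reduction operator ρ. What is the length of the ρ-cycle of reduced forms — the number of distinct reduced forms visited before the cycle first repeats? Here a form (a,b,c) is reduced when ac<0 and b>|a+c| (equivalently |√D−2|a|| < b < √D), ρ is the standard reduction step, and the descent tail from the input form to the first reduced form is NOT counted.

D = 504, ⌊√D⌋ = 22
descent: ρ → (10,8,-11)  [lands on river]
river: ρ → (-11,14,7)
river: ρ → (7,14,-11)
river: ρ → (-11,8,10)
river: ρ → (10,12,-9)
river: ρ → (-9,6,13)
river: ρ → (13,20,-2)
river: ρ → (-2,20,13)
river: ρ → (13,6,-9)
river: ρ → (-9,12,10)
ρ-cycle length = 10 (tail of 1 descent step not counted)

10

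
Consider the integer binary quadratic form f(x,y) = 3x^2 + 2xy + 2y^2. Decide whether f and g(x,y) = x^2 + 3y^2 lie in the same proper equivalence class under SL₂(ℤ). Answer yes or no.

D₁ = -20, D₂ = -12
discriminants differ ⇒ not SL₂(ℤ)-equivalent

no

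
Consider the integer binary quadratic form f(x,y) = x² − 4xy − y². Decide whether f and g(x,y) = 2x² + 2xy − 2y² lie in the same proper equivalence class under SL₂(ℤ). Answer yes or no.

D₁ = 20, D₂ = 20
river cycle of f (length 2): (-1, 4, 1), (1, 4, -1)
river cycle of g (length 2): (-2, 2, 2), (2, 2, -2)
cycles differ ⇒ inequivalent

no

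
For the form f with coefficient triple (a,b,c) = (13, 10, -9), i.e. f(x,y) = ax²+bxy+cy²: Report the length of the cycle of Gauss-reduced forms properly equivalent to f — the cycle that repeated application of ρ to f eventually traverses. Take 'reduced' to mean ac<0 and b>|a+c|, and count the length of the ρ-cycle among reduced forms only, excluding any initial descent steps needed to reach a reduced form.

D = 568, ⌊√D⌋ = 23
river: ρ → (-9,8,14)
river: ρ → (14,20,-3)
river: ρ → (-3,22,7)
river: ρ → (7,20,-6)
river: ρ → (-6,16,13)
river: ρ → (13,10,-9)
ρ-cycle length = 6 (tail of 0 descent steps not counted)

6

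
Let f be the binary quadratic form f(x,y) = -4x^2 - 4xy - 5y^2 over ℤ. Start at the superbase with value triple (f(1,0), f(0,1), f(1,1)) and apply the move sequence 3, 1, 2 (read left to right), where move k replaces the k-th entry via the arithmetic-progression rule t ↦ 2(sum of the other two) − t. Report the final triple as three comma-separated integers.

start (-4,-5,-13) = (f(1,0),f(0,1),f(1,1))
replace slot 3: 2·((-4)+(-5)) − (-13) = -5 → (-4,-5,-5)
replace slot 1: 2·((-5)+(-5)) − (-4) = -16 → (-16,-5,-5)
replace slot 2: 2·((-16)+(-5)) − (-5) = -37 → (-16,-37,-5)

-16,-37,-5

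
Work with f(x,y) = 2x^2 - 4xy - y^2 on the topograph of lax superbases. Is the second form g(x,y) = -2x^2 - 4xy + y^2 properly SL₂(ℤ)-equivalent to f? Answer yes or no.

D₁ = 24, D₂ = 24
river cycle of f (length 2): (-1, 4, 2), (2, 4, -1)
river cycle of g (length 2): (1, 4, -2), (-2, 4, 1)
cycles differ ⇒ inequivalent

no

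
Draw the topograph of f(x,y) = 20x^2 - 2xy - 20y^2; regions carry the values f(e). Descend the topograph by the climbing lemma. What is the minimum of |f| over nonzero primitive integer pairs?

descent: ρ → (-20,2,20)  [lands on river]
river: ρ → (20,38,-2)
river: ρ → (-2,38,20)
river: ρ → (20,2,-20)
river: ρ → (-20,38,2)
river: ρ → (2,38,-20)
closes: descent 1, river 6
min |a| on river = 2

2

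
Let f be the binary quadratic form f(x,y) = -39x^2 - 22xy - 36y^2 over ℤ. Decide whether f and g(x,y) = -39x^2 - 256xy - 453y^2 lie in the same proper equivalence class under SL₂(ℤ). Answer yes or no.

D₁ = -5132, D₂ = -5132
f is negative-definite; reduce −f:
−f: flip: (39,22,36)→(36,-22,39)
−f: reduced (well bottom): (36,-22,39) with a≤c, −a<b≤a
flip sign back: reduced form of f is (-36,22,-39)
g is negative-definite; reduce −g:
−g: translate: b→22 (≡256 mod 78), so (39,256,453)→(39,22,36)
−g: flip: (39,22,36)→(36,-22,39)
−g: reduced (well bottom): (36,-22,39) with a≤c, −a<b≤a
flip sign back: reduced form of g is (-36,22,-39)
reduced forms (-36, 22, -39) vs (-36, 22, -39) ⇒ equivalent

yes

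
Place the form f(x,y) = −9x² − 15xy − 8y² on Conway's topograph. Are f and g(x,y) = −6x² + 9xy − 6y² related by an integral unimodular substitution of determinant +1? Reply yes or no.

D₁ = -63, D₂ = -63
f is negative-definite; reduce −f:
−f: translate: b→-3 (≡15 mod 18), so (9,15,8)→(9,-3,2)
−f: flip: (9,-3,2)→(2,3,9)
−f: translate: b→-1 (≡3 mod 4), so (2,3,9)→(2,-1,8)
−f: reduced (well bottom): (2,-1,8) with a≤c, −a<b≤a
flip sign back: reduced form of f is (-2,1,-8)
g is negative-definite; reduce −g:
−g: translate: b→3 (≡-9 mod 12), so (6,-9,6)→(6,3,3)
−g: flip: (6,3,3)→(3,-3,6)
−g: translate: b→3 (≡-3 mod 6), so (3,-3,6)→(3,3,6)
−g: reduced (well bottom): (3,3,6) with a≤c, −a<b≤a
flip sign back: reduced form of g is (-3,-3,-6)
reduced forms (-2, 1, -8) vs (-3, -3, -6) ⇒ inequivalent

no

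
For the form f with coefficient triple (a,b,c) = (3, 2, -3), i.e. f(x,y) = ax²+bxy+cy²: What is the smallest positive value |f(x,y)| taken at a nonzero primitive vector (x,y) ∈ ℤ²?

river: ρ → (-3,4,2)
river: ρ → (2,4,-3)
river: ρ → (-3,2,3)
river: ρ → (3,4,-2)
river: ρ → (-2,4,3)
river: ρ → (3,2,-3)
closes: descent 0, river 6
min |a| on river = 2

2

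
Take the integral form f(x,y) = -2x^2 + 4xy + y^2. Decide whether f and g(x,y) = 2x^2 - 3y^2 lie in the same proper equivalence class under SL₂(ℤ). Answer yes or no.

D₁ = 24, D₂ = 24
river cycle of f (length 2): (1, 4, -2), (-2, 4, 1)
river cycle of g (length 2): (2, 4, -1), (-1, 4, 2)
cycles differ ⇒ inequivalent

no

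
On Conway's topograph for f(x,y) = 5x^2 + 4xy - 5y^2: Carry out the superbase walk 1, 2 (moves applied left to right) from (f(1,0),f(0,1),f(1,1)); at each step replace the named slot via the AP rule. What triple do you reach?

start (5,-5,4) = (f(1,0),f(0,1),f(1,1))
replace slot 1: 2·((-5)+4) − 5 = -7 → (-7,-5,4)
replace slot 2: 2·((-7)+4) − (-5) = -1 → (-7,-1,4)

-7,-1,4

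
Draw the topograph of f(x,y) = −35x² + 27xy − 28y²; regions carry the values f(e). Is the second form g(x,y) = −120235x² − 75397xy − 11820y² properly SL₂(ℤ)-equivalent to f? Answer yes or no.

D₁ = -3191, D₂ = -3191
f is negative-definite; reduce −f:
−f: flip: (35,-27,28)→(28,27,35)
−f: reduced (well bottom): (28,27,35) with a≤c, −a<b≤a
flip sign back: reduced form of f is (-28,-27,-35)
g is negative-definite; reduce −g:
−g: flip: (120235,75397,11820)→(11820,-75397,120235)
−g: translate: b→-4477 (≡-75397 mod 23640), so (11820,-75397,120235)→(11820,-4477,424)
−g: flip: (11820,-4477,424)→(424,4477,11820)
−g: translate: b→237 (≡4477 mod 848), so (424,4477,11820)→(424,237,35)
−g: flip: (424,237,35)→(35,-237,424)
−g: translate: b→-27 (≡-237 mod 70), so (35,-237,424)→(35,-27,28)
−g: flip: (35,-27,28)→(28,27,35)
−g: reduced (well bottom): (28,27,35) with a≤c, −a<b≤a
flip sign back: reduced form of g is (-28,-27,-35)
reduced forms (-28, -27, -35) vs (-28, -27, -35) ⇒ equivalent

yes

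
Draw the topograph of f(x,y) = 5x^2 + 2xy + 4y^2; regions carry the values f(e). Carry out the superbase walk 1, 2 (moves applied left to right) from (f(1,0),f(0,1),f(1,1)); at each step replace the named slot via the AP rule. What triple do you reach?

start (5,4,11) = (f(1,0),f(0,1),f(1,1))
replace slot 1: 2·(4+11) − 5 = 25 → (25,4,11)
replace slot 2: 2·(25+11) − 4 = 68 → (25,68,11)

25,68,11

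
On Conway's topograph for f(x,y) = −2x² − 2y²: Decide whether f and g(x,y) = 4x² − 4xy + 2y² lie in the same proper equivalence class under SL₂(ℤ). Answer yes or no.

D₁ = -16, D₂ = -16
f is negative-definite; reduce −f:
−f: reduced (well bottom): (2,0,2) with a≤c, −a<b≤a
flip sign back: reduced form of f is (-2,0,-2)
g: translate: b→4 (≡-4 mod 8), so (4,-4,2)→(4,4,2)
g: flip: (4,4,2)→(2,-4,4)
g: translate: b→0 (≡-4 mod 4), so (2,-4,4)→(2,0,2)
g: reduced (well bottom): (2,0,2) with a≤c, −a<b≤a
reduced forms (-2, 0, -2) vs (2, 0, 2) ⇒ inequivalent

no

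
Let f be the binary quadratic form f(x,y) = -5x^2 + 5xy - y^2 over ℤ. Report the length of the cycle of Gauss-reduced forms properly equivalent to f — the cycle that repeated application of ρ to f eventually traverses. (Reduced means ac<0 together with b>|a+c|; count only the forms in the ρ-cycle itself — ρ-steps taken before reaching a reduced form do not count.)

D = 5, ⌊√D⌋ = 2
descent: ρ → (-1,1,1)  [lands on river]
river: ρ → (1,1,-1)
ρ-cycle length = 2 (tail of 1 descent step not counted)

2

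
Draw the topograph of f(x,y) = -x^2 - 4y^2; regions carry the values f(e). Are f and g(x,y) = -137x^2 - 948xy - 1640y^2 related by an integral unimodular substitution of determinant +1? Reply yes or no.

D₁ = -16, D₂ = -16
f is negative-definite; reduce −f:
−f: reduced (well bottom): (1,0,4) with a≤c, −a<b≤a
flip sign back: reduced form of f is (-1,0,-4)
g is negative-definite; reduce −g:
−g: translate: b→126 (≡948 mod 274), so (137,948,1640)→(137,126,29)
−g: flip: (137,126,29)→(29,-126,137)
−g: translate: b→-10 (≡-126 mod 58), so (29,-126,137)→(29,-10,1)
−g: flip: (29,-10,1)→(1,10,29)
−g: translate: b→0 (≡10 mod 2), so (1,10,29)→(1,0,4)
−g: reduced (well bottom): (1,0,4) with a≤c, −a<b≤a
flip sign back: reduced form of g is (-1,0,-4)
reduced forms (-1, 0, -4) vs (-1, 0, -4) ⇒ equivalent

yes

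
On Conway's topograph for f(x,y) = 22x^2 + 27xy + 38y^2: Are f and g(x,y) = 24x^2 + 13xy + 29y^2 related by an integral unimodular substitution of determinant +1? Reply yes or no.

D₁ = -2615, D₂ = -2615
f: translate: b→-17 (≡27 mod 44), so (22,27,38)→(22,-17,33)
f: reduced (well bottom): (22,-17,33) with a≤c, −a<b≤a
g: reduced (well bottom): (24,13,29) with a≤c, −a<b≤a
reduced forms (22, -17, 33) vs (24, 13, 29) ⇒ inequivalent

no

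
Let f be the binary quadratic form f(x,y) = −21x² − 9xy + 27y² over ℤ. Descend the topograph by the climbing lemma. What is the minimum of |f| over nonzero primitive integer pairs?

descent: ρ → (27,9,-21)  [lands on river]
river: ρ → (-21,33,15)
river: ρ → (15,27,-27)
river: ρ → (-27,27,15)
river: ρ → (15,33,-21)
river: ρ → (-21,9,27)
river: ρ → (27,45,-3)
river: ρ → (-3,45,27)
closes: descent 1, river 8
min |a| on river = 3

3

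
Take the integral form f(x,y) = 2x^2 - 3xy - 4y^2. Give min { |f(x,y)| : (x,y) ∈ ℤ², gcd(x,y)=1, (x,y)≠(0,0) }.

descent: ρ → (-4,3,2)  [lands on river]
river: ρ → (2,5,-2)
river: ρ → (-2,3,4)
river: ρ → (4,5,-1)
river: ρ → (-1,5,4)
river: ρ → (4,3,-2)
river: ρ → (-2,5,2)
river: ρ → (2,3,-4)
river: ρ → (-4,5,1)
river: ρ → (1,5,-4)
closes: descent 1, river 10
min |a| on river = 1

1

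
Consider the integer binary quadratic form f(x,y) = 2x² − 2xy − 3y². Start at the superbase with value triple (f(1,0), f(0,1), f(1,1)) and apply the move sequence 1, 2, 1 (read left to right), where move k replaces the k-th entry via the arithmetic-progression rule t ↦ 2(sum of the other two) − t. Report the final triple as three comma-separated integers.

start (2,-3,-3) = (f(1,0),f(0,1),f(1,1))
replace slot 1: 2·((-3)+(-3)) − 2 = -14 → (-14,-3,-3)
replace slot 2: 2·((-14)+(-3)) − (-3) = -31 → (-14,-31,-3)
replace slot 1: 2·((-31)+(-3)) − (-14) = -54 → (-54,-31,-3)

-54,-31,-3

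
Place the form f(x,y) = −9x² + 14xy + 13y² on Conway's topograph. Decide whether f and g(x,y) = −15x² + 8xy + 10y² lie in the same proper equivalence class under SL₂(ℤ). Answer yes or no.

D₁ = 664, D₂ = 664
river cycle of f (length 22): (13, 12, -10), (-10, 8, 15), (15, 22, -3), (-3, 20, 22), (22, 24, -1), (-1, 24, 22), (22, 20, -3), (-3, 22, 15), (15, 8, -10), (-10, 12, 13), … (12 more)
river cycle of g (length 22): (10, 12, -13), (-13, 14, 9), (9, 22, -5), (-5, 18, 17), (17, 16, -6), (-6, 20, 11), (11, 24, -2), (-2, 24, 11), (11, 20, -6), (-6, 16, 17), … (12 more)
cycles differ ⇒ inequivalent

no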